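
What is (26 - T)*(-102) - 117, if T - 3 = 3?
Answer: -2157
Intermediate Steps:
T = 6 (T = 3 + 3 = 6)
(26 - T)*(-102) - 117 = (26 - 1*6)*(-102) - 117 = (26 - 6)*(-102) - 117 = 20*(-102) - 117 = -2040 - 117 = -2157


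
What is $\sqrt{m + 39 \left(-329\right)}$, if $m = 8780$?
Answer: $i \sqrt{4051} \approx 63.647 i$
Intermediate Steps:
$\sqrt{m + 39 \left(-329\right)} = \sqrt{8780 + 39 \left(-329\right)} = \sqrt{8780 - 12831} = \sqrt{-4051} = i \sqrt{4051}$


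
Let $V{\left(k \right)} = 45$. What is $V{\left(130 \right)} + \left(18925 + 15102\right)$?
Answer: $34072$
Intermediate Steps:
$V{\left(130 \right)} + \left(18925 + 15102\right) = 45 + \left(18925 + 15102\right) = 45 + 34027 = 34072$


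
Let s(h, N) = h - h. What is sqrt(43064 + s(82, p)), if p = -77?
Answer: 2*sqrt(10766) ≈ 207.52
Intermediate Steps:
s(h, N) = 0
sqrt(43064 + s(82, p)) = sqrt(43064 + 0) = sqrt(43064) = 2*sqrt(10766)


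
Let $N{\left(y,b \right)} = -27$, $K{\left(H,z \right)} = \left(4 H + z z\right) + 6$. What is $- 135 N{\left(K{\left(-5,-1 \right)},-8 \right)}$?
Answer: $3645$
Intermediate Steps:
$K{\left(H,z \right)} = 6 + z^{2} + 4 H$ ($K{\left(H,z \right)} = \left(4 H + z^{2}\right) + 6 = \left(z^{2} + 4 H\right) + 6 = 6 + z^{2} + 4 H$)
$- 135 N{\left(K{\left(-5,-1 \right)},-8 \right)} = \left(-135\right) \left(-27\right) = 3645$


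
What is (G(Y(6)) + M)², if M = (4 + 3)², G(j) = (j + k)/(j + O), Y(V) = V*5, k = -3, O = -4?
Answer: 1692601/676 ≈ 2503.8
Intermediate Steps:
Y(V) = 5*V
G(j) = (-3 + j)/(-4 + j) (G(j) = (j - 3)/(j - 4) = (-3 + j)/(-4 + j))
M = 49 (M = 7² = 49)
(G(Y(6)) + M)² = ((-3 + 5*6)/(-4 + 5*6) + 49)² = ((-3 + 30)/(-4 + 30) + 49)² = (27/26 + 49)² = (1301/26)² = 1692601/676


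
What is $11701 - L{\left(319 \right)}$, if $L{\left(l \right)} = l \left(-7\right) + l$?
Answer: $13615$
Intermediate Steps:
$L{\left(l \right)} = - 6 l$ ($L{\left(l \right)} = - 7 l + l = - 6 l$)
$11701 - L{\left(319 \right)} = 11701 - \left(-6\right) 319 = 11701 - -1914 = 11701 + 1914 = 13615$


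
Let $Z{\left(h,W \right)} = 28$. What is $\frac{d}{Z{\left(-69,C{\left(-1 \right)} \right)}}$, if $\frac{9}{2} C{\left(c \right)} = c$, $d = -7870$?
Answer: $- \frac{3935}{14} \approx -281.07$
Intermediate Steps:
$C{\left(c \right)} = \frac{2 c}{9}$
$\frac{d}{Z{\left(-69,C{\left(-1 \right)} \right)}} = - \frac{7870}{28} = \left(-7870\right) \frac{1}{28} = - \frac{3935}{14}$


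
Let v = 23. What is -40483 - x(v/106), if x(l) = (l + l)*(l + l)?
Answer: -113717276/2809 ≈ -40483.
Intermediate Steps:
x(l) = 4*l² (x(l) = (2*l)*(2*l) = 4*l²)
-40483 - x(v/106) = -40483 - 4*(23/106)² = -40483 - 4*529/11236 = -40483 - 1*529/2809 = -40483 - 529/2809 = -113717276/2809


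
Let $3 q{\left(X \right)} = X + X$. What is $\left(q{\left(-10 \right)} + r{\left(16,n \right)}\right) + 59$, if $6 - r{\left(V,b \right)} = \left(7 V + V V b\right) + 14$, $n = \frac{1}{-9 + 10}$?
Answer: $- \frac{971}{3} \approx -323.67$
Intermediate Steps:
$q{\left(X \right)} = \frac{2 X}{3}$ ($q{\left(X \right)} = \frac{X + X}{3} = \frac{2 X}{3}$)
$n = 1$ ($n = 1^{-1} = 1$)
$r{\left(V,b \right)} = -8 - 7 V - b V^{2}$ ($r{\left(V,b \right)} = 6 - \left(\left(7 V + V V b\right) + 14\right) = 6 - \left(\left(7 V + V^{2} b\right) + 14\right) = 6 - \left(\left(7 V + b V^{2}\right) + 14\right) = 6 - \left(14 + 7 V + b V^{2}\right) = -8 - 7 V - b V^{2}$)
$\left(q{\left(-10 \right)} + r{\left(16,n \right)}\right) + 59 = \left(\frac{2}{3} \left(-10\right) - \left(120 + 16^{2}\right)\right) + 59 = \left(- \frac{20}{3} - \left(120 + 256\right)\right) + 59 = \left(- \frac{20}{3} - 376\right) + 59 = - \frac{1148}{3} + 59 = - \frac{971}{3}$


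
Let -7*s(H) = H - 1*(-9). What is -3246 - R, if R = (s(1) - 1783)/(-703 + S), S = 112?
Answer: -13441193/4137 ≈ -3249.0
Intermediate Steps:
s(H) = -9/7 - H/7 (s(H) = -(H - 1*(-9))/7 = -(H + 9)/7 = -(9 + H)/7 = -9/7 - H/7)
R = 12491/4137 (R = ((-9/7 - ⅐*1) - 1783)/(-703 + 112) = ((-9/7 - ⅐) - 1783)/(-591) = (-10/7 - 1783)*(-1/591) = -12491/7*(-1/591) = 12491/4137 ≈ 3.0193)
-3246 - R = -3246 - 1*12491/4137 = -3246 - 12491/4137 = -13441193/4137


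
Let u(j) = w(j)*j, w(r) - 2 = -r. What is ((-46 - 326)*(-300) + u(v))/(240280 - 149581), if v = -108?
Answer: 33240/30233 ≈ 1.0995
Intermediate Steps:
w(r) = 2 - r
u(j) = j*(2 - j) (u(j) = (2 - j)*j = j*(2 - j))
((-46 - 326)*(-300) + u(v))/(240280 - 149581) = ((-46 - 326)*(-300) - 108*(2 - 1*(-108)))/(240280 - 149581) = (-372*(-300) - 108*(2 + 108))/90699 = (111600 - 108*110)*(1/90699) = (111600 - 11880)*(1/90699) = 99720*(1/90699) = 33240/30233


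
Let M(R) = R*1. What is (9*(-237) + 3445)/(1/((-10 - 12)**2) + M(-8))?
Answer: -635008/3871 ≈ -164.04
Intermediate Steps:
M(R) = R
(9*(-237) + 3445)/(1/((-10 - 12)**2) + M(-8)) = (9*(-237) + 3445)/(1/((-10 - 12)**2) - 8) = (-2133 + 3445)/(1/((-22)**2) - 8) = 1312/(1/484 - 8) = 1312/(-3871/484) = 1312*(-484/3871) = -635008/3871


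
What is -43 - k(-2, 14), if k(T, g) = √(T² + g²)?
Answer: -43 - 10*√2 ≈ -57.142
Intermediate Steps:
-43 - k(-2, 14) = -43 - √((-2)² + 14²) = -43 - √(4 + 196) = -43 - √200 = -43 - 10*√2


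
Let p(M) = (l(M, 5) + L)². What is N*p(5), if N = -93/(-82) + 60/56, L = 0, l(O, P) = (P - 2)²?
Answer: 51273/287 ≈ 178.65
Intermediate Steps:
l(O, P) = (-2 + P)²
N = 633/287 (N = -93*(-1/82) + 60*(1/56) = 93/82 + 15/14 = 633/287 ≈ 2.2056)
p(M) = 81 (p(M) = ((-2 + 5)² + 0)² = (3² + 0)² = (9 + 0)² = 9² = 81)
N*p(5) = (633/287)*81 = 51273/287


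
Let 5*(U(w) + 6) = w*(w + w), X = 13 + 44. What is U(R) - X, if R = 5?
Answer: -53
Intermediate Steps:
X = 57
U(w) = -6 + 2*w²/5 (U(w) = -6 + (w*(w + w))/5 = -6 + (w*(2*w))/5 = -6 + (2*w²)/5 = -6 + 2*w²/5)
U(R) - X = (-6 + (⅖)*5²) - 1*57 = (-6 + (⅖)*25) - 57 = (-6 + 10) - 57 = 4 - 57 = -53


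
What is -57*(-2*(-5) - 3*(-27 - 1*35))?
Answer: -11172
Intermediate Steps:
-57*(-2*(-5) - 3*(-27 - 1*35)) = -57*(10 - 3*(-27 - 35)) = -57*(10 - 3*(-62)) = -57*(10 + 186) = -57*196 = -11172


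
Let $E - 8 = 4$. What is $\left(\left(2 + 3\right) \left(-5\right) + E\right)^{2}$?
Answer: $169$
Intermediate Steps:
$E = 12$ ($E = 8 + 4 = 12$)
$\left(\left(2 + 3\right) \left(-5\right) + E\right)^{2} = \left(\left(2 + 3\right) \left(-5\right) + 12\right)^{2} = \left(5 \left(-5\right) + 12\right)^{2} = \left(-25 + 12\right)^{2} = \left(-13\right)^{2} = 169$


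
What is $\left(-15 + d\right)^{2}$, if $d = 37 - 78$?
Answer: $3136$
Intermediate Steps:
$d = -41$
$\left(-15 + d\right)^{2} = \left(-15 - 41\right)^{2} = \left(-56\right)^{2} = 3136$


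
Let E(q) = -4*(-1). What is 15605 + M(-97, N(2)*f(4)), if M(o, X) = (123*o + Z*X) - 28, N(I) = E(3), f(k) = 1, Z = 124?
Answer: 4142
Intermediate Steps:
E(q) = 4
N(I) = 4
M(o, X) = -28 + 123*o + 124*X (M(o, X) = (123*o + 124*X) - 28 = -28 + 123*o + 124*X)
15605 + M(-97, N(2)*f(4)) = 15605 + (-28 + 123*(-97) + 124*(4*1)) = 15605 + (-28 - 11931 + 124*4) = 15605 + (-28 - 11931 + 496) = 15605 - 11463 = 4142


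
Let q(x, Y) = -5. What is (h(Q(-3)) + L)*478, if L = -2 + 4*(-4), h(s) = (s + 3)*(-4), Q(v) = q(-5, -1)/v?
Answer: -52580/3 ≈ -17527.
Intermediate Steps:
Q(v) = -5/v
h(s) = -12 - 4*s (h(s) = (3 + s)*(-4) = -12 - 4*s)
L = -18 (L = -2 - 16 = -18)
(h(Q(-3)) + L)*478 = ((-12 - (-20)/(-3)) - 18)*478 = ((-12 - (-20)*(-1)/3) - 18)*478 = ((-12 - 4*5/3) - 18)*478 = ((-12 - 20/3) - 18)*478 = (-56/3 - 18)*478 = -110/3*478 = -52580/3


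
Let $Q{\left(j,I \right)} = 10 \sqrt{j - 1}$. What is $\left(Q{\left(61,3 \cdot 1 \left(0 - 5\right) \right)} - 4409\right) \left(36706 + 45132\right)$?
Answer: $-360823742 + 1636760 \sqrt{15} \approx -3.5448 \cdot 10^{8}$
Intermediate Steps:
$Q{\left(j,I \right)} = 10 \sqrt{-1 + j}$
$\left(Q{\left(61,3 \cdot 1 \left(0 - 5\right) \right)} - 4409\right) \left(36706 + 45132\right) = \left(10 \sqrt{-1 + 61} - 4409\right) \left(36706 + 45132\right) = \left(10 \sqrt{60} - 4409\right) 81838 = \left(10 \cdot 2 \sqrt{15} - 4409\right) 81838 = \left(20 \sqrt{15} - 4409\right) 81838 = \left(-4409 + 20 \sqrt{15}\right) 81838 = -360823742 + 1636760 \sqrt{15}$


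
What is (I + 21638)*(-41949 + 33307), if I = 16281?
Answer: -327695998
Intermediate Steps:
(I + 21638)*(-41949 + 33307) = (16281 + 21638)*(-41949 + 33307) = 37919*(-8642) = -327695998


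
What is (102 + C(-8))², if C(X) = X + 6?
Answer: 10000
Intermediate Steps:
C(X) = 6 + X
(102 + C(-8))² = (102 + (6 - 8))² = (102 - 2)² = 100² = 10000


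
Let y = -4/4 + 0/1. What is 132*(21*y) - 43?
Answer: -2815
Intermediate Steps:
y = -1 (y = -4*¼ + 0*1 = -1 + 0 = -1)
132*(21*y) - 43 = 132*(21*(-1)) - 43 = 132*(-21) - 43 = -2772 - 43 = -2815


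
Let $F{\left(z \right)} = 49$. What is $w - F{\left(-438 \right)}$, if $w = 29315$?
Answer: $29266$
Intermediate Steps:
$w - F{\left(-438 \right)} = 29315 - 49 = 29266$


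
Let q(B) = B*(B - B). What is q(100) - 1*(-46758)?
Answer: 46758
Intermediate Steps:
q(B) = 0 (q(B) = B*0 = 0)
q(100) - 1*(-46758) = 0 - 1*(-46758) = 0 + 46758 = 46758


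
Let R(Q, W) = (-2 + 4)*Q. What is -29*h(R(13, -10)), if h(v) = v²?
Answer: -19604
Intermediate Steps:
R(Q, W) = 2*Q
-29*h(R(13, -10)) = -29*(2*13)² = -29*26² = -29*676 = -19604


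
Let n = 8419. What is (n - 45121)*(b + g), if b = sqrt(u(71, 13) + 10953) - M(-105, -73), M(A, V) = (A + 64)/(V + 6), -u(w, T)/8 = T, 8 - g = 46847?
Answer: 115180198308/67 - 36702*sqrt(10849) ≈ 1.7153e+9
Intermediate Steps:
g = -46839 (g = 8 - 1*46847 = 8 - 46847 = -46839)
u(w, T) = -8*T
M(A, V) = (64 + A)/(6 + V)
b = -41/67 + sqrt(10849) (b = sqrt(-8*13 + 10953) - (64 - 105)/(6 - 73) = sqrt(-104 + 10953) - (-41)/(-67) = sqrt(10849) - (-1)*(-41)/67 = sqrt(10849) - 1*41/67 = sqrt(10849) - 41/67 = -41/67 + sqrt(10849) ≈ 103.55)
(n - 45121)*(b + g) = (8419 - 45121)*((-41/67 + sqrt(10849)) - 46839) = -36702*(-3138254/67 + sqrt(10849)) = 115180198308/67 - 36702*sqrt(10849)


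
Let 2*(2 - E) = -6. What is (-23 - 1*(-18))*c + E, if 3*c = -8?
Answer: 55/3 ≈ 18.333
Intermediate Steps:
E = 5 (E = 2 - 1/2*(-6) = 2 + 3 = 5)
c = -8/3 (c = (1/3)*(-8) = -8/3 ≈ -2.6667)
(-23 - 1*(-18))*c + E = (-23 - 1*(-18))*(-8/3) + 5 = (-23 + 18)*(-8/3) + 5 = -5*(-8/3) + 5 = 40/3 + 5 = 55/3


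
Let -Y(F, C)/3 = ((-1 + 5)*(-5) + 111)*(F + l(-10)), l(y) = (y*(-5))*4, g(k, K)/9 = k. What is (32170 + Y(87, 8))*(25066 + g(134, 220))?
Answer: -1213267232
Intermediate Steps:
g(k, K) = 9*k
l(y) = -20*y (l(y) = -5*y*4 = -20*y)
Y(F, C) = -54600 - 273*F (Y(F, C) = -3*((-1 + 5)*(-5) + 111)*(F - 20*(-10)) = -3*(4*(-5) + 111)*(F + 200) = -3*(-20 + 111)*(200 + F) = -273*(200 + F) = -3*(18200 + 91*F) = -54600 - 273*F)
(32170 + Y(87, 8))*(25066 + g(134, 220)) = (32170 + (-54600 - 273*87))*(25066 + 9*134) = (32170 + (-54600 - 23751))*(25066 + 1206) = (32170 - 78351)*26272 = -46181*26272 = -1213267232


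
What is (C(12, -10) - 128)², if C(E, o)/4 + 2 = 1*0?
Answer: 18496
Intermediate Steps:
C(E, o) = -8 (C(E, o) = -8 + 4*(1*0) = -8 + 4*0 = -8 + 0 = -8)
(C(12, -10) - 128)² = (-8 - 128)² = (-136)² = 18496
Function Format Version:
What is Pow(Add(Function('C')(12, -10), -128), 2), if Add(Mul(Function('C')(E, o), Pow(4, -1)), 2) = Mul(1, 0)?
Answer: 18496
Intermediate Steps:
Function('C')(E, o) = -8 (Function('C')(E, o) = Add(-8, Mul(4, Mul(1, 0))) = Add(-8, Mul(4, 0)) = Add(-8, 0) = -8)
Pow(Add(Function('C')(12, -10), -128), 2) = Pow(Add(-8, -128), 2) = Pow(-136, 2) = 18496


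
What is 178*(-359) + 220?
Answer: -63682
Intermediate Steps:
178*(-359) + 220 = -63902 + 220 = -63682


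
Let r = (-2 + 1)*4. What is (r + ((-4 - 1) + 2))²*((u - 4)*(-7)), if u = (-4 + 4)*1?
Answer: 1372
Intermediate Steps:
u = 0 (u = 0*1 = 0)
r = -4 (r = -1*4 = -4)
(r + ((-4 - 1) + 2))²*((u - 4)*(-7)) = (-4 + ((-4 - 1) + 2))²*((0 - 4)*(-7)) = (-4 + (-5 + 2))²*(-4*(-7)) = (-4 - 3)²*28 = (-7)²*28 = 49*28 = 1372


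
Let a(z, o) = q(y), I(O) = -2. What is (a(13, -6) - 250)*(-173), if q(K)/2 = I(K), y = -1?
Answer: 43942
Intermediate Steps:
q(K) = -4 (q(K) = 2*(-2) = -4)
a(z, o) = -4
(a(13, -6) - 250)*(-173) = (-4 - 250)*(-173) = -254*(-173) = 43942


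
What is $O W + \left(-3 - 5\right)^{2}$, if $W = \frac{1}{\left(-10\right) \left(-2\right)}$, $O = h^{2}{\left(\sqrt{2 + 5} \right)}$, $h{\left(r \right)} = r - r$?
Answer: $64$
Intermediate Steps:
$h{\left(r \right)} = 0$
$O = 0$ ($O = 0^{2} = 0$)
$W = \frac{1}{20} \approx 0.05$
$O W + \left(-3 - 5\right)^{2} = 0 \cdot \frac{1}{20} + \left(-3 - 5\right)^{2} = 0 + \left(-8\right)^{2} = 0 + 64 = 64$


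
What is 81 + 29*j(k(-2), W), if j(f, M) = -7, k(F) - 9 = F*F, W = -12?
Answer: -122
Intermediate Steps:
k(F) = 9 + F**2 (k(F) = 9 + F*F = 9 + F**2)
81 + 29*j(k(-2), W) = 81 + 29*(-7) = 81 - 203 = -122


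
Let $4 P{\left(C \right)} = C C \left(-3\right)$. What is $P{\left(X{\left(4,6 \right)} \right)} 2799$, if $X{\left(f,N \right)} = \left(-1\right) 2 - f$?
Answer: $-75573$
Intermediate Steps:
$X{\left(f,N \right)} = -2 - f$
$P{\left(C \right)} = - \frac{3 C^{2}}{4}$ ($P{\left(C \right)} = \frac{C C \left(-3\right)}{4} = \frac{C^{2} \left(-3\right)}{4} = \frac{\left(-3\right) C^{2}}{4} = - \frac{3 C^{2}}{4}$)
$P{\left(X{\left(4,6 \right)} \right)} 2799 = - \frac{3 \left(-2 - 4\right)^{2}}{4} \cdot 2799 = - \frac{3 \left(-6\right)^{2}}{4} \cdot 2799 = \left(- \frac{3}{4}\right) 36 \cdot 2799 = \left(-27\right) 2799 = -75573$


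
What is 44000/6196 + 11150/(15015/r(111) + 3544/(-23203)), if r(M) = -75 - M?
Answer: -23566464138100/180227300907 ≈ -130.76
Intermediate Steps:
44000/6196 + 11150/(15015/r(111) + 3544/(-23203)) = 44000/6196 + 11150/(15015/(-75 - 1*111) + 3544/(-23203)) = 44000*(1/6196) + 11150/(15015/(-75 - 111) + 3544*(-1/23203)) = 11000/1549 + 11150/(15015/(-186) - 3544/23203) = 11000/1549 + 11150/(15015*(-1/186) - 3544/23203) = 11000/1549 + 11150/(-5005/62 - 3544/23203) = 11000/1549 + 11150/(-116350743/1438586) = 11000/1549 + 11150*(-1438586/116350743) = 11000/1549 - 16040233900/116350743 = -23566464138100/180227300907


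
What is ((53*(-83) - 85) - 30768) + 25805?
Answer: -9447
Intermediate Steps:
((53*(-83) - 85) - 30768) + 25805 = ((-4399 - 85) - 30768) + 25805 = (-4484 - 30768) + 25805 = -35252 + 25805 = -9447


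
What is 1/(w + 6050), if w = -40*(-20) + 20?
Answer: 1/6870 ≈ 0.00014556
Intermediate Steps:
w = 820 (w = 800 + 20 = 820)
1/(w + 6050) = 1/(820 + 6050) = 1/6870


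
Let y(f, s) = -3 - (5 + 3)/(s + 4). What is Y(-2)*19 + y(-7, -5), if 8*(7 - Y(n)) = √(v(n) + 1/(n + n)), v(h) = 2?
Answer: 138 - 19*√7/16 ≈ 134.86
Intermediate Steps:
y(f, s) = -3 - 8/(4 + s)
Y(n) = 7 - √(2 + 1/(2*n))/8 (Y(n) = 7 - √(2 + 1/(n + n))/8 = 7 - √(2 + 1/(2*n))/8)
Y(-2)*19 + y(-7, -5) = (7 - √(8 + 2/(-2))/16)*19 + (-20 - 3*(-5))/(4 - 5) = (7 - √(8 + 2*(-½))/16)*19 + (-20 + 15)/(-1) = (7 - √(8 - 1)/16)*19 - 1*(-5) = (7 - √7/16)*19 + 5 = (133 - 19*√7/16) + 5 = 138 - 19*√7/16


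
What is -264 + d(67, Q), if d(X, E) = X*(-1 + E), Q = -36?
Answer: -2743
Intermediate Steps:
-264 + d(67, Q) = -264 + 67*(-1 - 36) = -264 + 67*(-37) = -264 - 2479 = -2743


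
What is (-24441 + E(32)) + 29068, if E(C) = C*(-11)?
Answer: 4275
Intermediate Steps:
E(C) = -11*C
(-24441 + E(32)) + 29068 = (-24441 - 11*32) + 29068 = (-24441 - 352) + 29068 = -24793 + 29068 = 4275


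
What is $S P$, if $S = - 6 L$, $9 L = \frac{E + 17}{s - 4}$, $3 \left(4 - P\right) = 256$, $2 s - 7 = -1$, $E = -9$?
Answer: $- \frac{3904}{9} \approx -433.78$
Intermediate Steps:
$s = 3$ ($s = \frac{7}{2} + \frac{1}{2} \left(-1\right) = \frac{7}{2} - \frac{1}{2} = 3$)
$P = - \frac{244}{3}$ ($P = 4 - \frac{256}{3} = - \frac{244}{3} \approx -81.333$)
$L = - \frac{8}{9}$ ($L = \frac{\left(-9 + 17\right) \frac{1}{3 - 4}}{9} = \frac{8 \frac{1}{-1}}{9} = \frac{8 \left(-1\right)}{9} = \frac{1}{9} \left(-8\right) = - \frac{8}{9} \approx -0.88889$)
$S = \frac{16}{3}$ ($S = \left(-6\right) \left(- \frac{8}{9}\right) = \frac{16}{3} \approx 5.3333$)
$S P = \frac{16}{3} \left(- \frac{244}{3}\right) = - \frac{3904}{9}$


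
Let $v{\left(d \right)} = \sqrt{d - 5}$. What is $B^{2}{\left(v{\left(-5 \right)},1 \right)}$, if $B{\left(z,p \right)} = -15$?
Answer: $225$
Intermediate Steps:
$v{\left(d \right)} = \sqrt{-5 + d}$
$B^{2}{\left(v{\left(-5 \right)},1 \right)} = \left(-15\right)^{2} = 225$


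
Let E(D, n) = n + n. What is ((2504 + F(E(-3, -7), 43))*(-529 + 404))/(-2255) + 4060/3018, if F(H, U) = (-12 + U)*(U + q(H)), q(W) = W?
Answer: 3153505/16599 ≈ 189.98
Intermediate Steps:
E(D, n) = 2*n
F(H, U) = (-12 + U)*(H + U) (F(H, U) = (-12 + U)*(U + H) = (-12 + U)*(H + U))
((2504 + F(E(-3, -7), 43))*(-529 + 404))/(-2255) + 4060/3018 = ((2504 + (43**2 - 24*(-7) - 12*43 + (2*(-7))*43))*(-529 + 404))/(-2255) + 4060/3018 = ((2504 + (1849 - 12*(-14) - 516 - 14*43))*(-125))*(-1/2255) + 4060*(1/3018) = ((2504 + (1849 + 168 - 516 - 602))*(-125))*(-1/2255) + 2030/1509 = ((2504 + 899)*(-125))*(-1/2255) + 2030/1509 = (3403*(-125))*(-1/2255) + 2030/1509 = -425375*(-1/2255) + 2030/1509 = 2075/11 + 2030/1509 = 3153505/16599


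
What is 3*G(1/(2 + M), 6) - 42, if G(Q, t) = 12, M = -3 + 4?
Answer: -6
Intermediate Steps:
M = 1
3*G(1/(2 + M), 6) - 42 = 3*12 - 42 = 36 - 42 = -6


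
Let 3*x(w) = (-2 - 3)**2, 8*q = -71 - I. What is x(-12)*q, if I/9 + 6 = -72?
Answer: 15775/24 ≈ 657.29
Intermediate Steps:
I = -702 (I = -54 + 9*(-72) = -54 - 648 = -702)
q = 631/8 (q = (-71 - 1*(-702))/8 = (-71 + 702)/8 = (1/8)*631 = 631/8 ≈ 78.875)
x(w) = 25/3 (x(w) = (-2 - 3)**2/3 = (1/3)*(-5)**2 = (1/3)*25 = 25/3)
x(-12)*q = (25/3)*(631/8) = 15775/24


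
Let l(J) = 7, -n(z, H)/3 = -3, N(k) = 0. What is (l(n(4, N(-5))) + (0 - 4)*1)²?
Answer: 9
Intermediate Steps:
n(z, H) = 9 (n(z, H) = -3*(-3) = 9)
(l(n(4, N(-5))) + (0 - 4)*1)² = (7 + (0 - 4)*1)² = (7 - 4*1)² = (7 - 4)² = 3² = 9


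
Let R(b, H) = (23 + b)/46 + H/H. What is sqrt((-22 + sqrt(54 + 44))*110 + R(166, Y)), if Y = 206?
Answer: sqrt(-5109910 + 1629320*sqrt(2))/46 ≈ 36.414*I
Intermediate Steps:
R(b, H) = 3/2 + b/46 (R(b, H) = (23 + b)*(1/46) + 1 = (1/2 + b/46) + 1 = 3/2 + b/46)
sqrt((-22 + sqrt(54 + 44))*110 + R(166, Y)) = sqrt((-22 + sqrt(54 + 44))*110 + (3/2 + (1/46)*166)) = sqrt((-22 + sqrt(98))*110 + (3/2 + 83/23)) = sqrt((-22 + 7*sqrt(2))*110 + 235/46) = sqrt((-2420 + 770*sqrt(2)) + 235/46) = sqrt(-111085/46 + 770*sqrt(2))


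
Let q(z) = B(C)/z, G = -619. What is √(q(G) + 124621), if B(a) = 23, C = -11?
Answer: 2*√11937473186/619 ≈ 353.02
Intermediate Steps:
q(z) = 23/z
√(q(G) + 124621) = √(23/(-619) + 124621) = √(23*(-1/619) + 124621) = √(-23/619 + 124621) = √(77140376/619) = 2*√11937473186/619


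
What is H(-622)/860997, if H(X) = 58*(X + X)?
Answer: -72152/860997 ≈ -0.083801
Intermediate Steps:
H(X) = 116*X (H(X) = 58*(2*X) = 116*X)
H(-622)/860997 = (116*(-622))/860997 = -72152*1/860997 = -72152/860997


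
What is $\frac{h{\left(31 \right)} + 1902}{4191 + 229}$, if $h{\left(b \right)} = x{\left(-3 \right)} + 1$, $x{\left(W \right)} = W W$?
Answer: $\frac{478}{1105} \approx 0.43258$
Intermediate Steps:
$x{\left(W \right)} = W^{2}$
$h{\left(b \right)} = 10$ ($h{\left(b \right)} = \left(-3\right)^{2} + 1 = 9 + 1 = 10$)
$\frac{h{\left(31 \right)} + 1902}{4191 + 229} = \frac{10 + 1902}{4191 + 229} = \frac{1912}{4420} = 1912 \cdot \frac{1}{4420} = \frac{478}{1105}$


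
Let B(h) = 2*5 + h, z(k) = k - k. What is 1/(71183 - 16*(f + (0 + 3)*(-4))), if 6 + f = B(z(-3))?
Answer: 1/71311 ≈ 1.4023e-5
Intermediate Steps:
z(k) = 0
B(h) = 10 + h
f = 4 (f = -6 + (10 + 0) = -6 + 10 = 4)
1/(71183 - 16*(f + (0 + 3)*(-4))) = 1/(71183 - 16*(4 + (0 + 3)*(-4))) = 1/(71183 - 16*(4 + 3*(-4))) = 1/(71183 - 16*(4 - 12)) = 1/(71183 - 16*(-8)) = 1/(71183 + 128) = 1/71311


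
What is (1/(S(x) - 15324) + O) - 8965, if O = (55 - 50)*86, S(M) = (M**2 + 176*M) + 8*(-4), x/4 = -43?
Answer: -136935541/16044 ≈ -8535.0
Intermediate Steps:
x = -172 (x = 4*(-43) = -172)
S(M) = -32 + M**2 + 176*M (S(M) = (M**2 + 176*M) - 32 = -32 + M**2 + 176*M)
O = 430 (O = 5*86 = 430)
(1/(S(x) - 15324) + O) - 8965 = (1/((-32 + (-172)**2 + 176*(-172)) - 15324) + 430) - 8965 = (1/((-32 + 29584 - 30272) - 15324) + 430) - 8965 = (1/(-720 - 15324) + 430) - 8965 = (1/(-16044) + 430) - 8965 = (-1/16044 + 430) - 8965 = 6898919/16044 - 8965 = -136935541/16044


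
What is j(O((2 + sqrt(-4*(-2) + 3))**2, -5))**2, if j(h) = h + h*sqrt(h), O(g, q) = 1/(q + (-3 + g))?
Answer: -(-8 + (-8 + (2 + sqrt(11))**2)**(3/2) + (2 + sqrt(11))**2)**2/(8 - (2 + sqrt(11))**2)**5 ≈ 0.0036365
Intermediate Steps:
O(g, q) = 1/(-3 + g + q)
j(h) = h + h**(3/2)
j(O((2 + sqrt(-4*(-2) + 3))**2, -5))**2 = (1/(-3 + (2 + sqrt(-4*(-2) + 3))**2 - 5) + (1/(-3 + (2 + sqrt(-4*(-2) + 3))**2 - 5))**(3/2))**2 = (1/(-3 + (2 + sqrt(8 + 3))**2 - 5) + (1/(-3 + (2 + sqrt(8 + 3))**2 - 5))**(3/2))**2 = (1/(-3 + (2 + sqrt(11))**2 - 5) + (1/(-3 + (2 + sqrt(11))**2 - 5))**(3/2))**2 = (1/(-8 + (2 + sqrt(11))**2) + (1/(-8 + (2 + sqrt(11))**2))**(3/2))**2 = (1/(-8 + (2 + sqrt(11))**2) + (-8 + (2 + sqrt(11))**2)**(-3/2))**2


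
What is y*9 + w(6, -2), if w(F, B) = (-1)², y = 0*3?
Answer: 1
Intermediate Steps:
y = 0
w(F, B) = 1
y*9 + w(6, -2) = 0*9 + 1 = 0 + 1 = 1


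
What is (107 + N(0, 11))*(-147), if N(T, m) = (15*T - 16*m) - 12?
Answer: 11907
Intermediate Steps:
N(T, m) = -12 - 16*m + 15*T (N(T, m) = (-16*m + 15*T) - 12 = -12 - 16*m + 15*T)
(107 + N(0, 11))*(-147) = (107 + (-12 - 16*11 + 15*0))*(-147) = (107 + (-12 - 176 + 0))*(-147) = (107 - 188)*(-147) = -81*(-147) = 11907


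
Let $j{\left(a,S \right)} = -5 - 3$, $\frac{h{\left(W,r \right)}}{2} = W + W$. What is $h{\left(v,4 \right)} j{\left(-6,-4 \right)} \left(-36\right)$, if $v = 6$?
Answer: $6912$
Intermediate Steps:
$h{\left(W,r \right)} = 4 W$ ($h{\left(W,r \right)} = 2 \left(W + W\right) = 2 \cdot 2 W = 4 W$)
$j{\left(a,S \right)} = -8$
$h{\left(v,4 \right)} j{\left(-6,-4 \right)} \left(-36\right) = 4 \cdot 6 \left(-8\right) \left(-36\right) = 24 \left(-8\right) \left(-36\right) = \left(-192\right) \left(-36\right) = 6912$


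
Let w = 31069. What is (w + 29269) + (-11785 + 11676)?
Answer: 60229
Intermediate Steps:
(w + 29269) + (-11785 + 11676) = (31069 + 29269) + (-11785 + 11676) = 60338 - 109 = 60229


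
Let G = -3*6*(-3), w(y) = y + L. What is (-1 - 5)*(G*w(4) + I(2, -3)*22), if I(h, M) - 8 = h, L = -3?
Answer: -1644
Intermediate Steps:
I(h, M) = 8 + h
w(y) = -3 + y (w(y) = y - 3 = -3 + y)
G = 54 (G = -18*(-3) = 54)
(-1 - 5)*(G*w(4) + I(2, -3)*22) = (-1 - 5)*(54*(-3 + 4) + (8 + 2)*22) = -6*(54*1 + 10*22) = -6*(54 + 220) = -6*274 = -1644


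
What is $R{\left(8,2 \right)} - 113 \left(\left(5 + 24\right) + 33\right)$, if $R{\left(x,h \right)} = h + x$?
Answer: $-6996$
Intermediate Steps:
$R{\left(8,2 \right)} - 113 \left(\left(5 + 24\right) + 33\right) = \left(2 + 8\right) - 113 \left(\left(5 + 24\right) + 33\right) = 10 - 113 \left(29 + 33\right) = 10 - 7006 = -6996$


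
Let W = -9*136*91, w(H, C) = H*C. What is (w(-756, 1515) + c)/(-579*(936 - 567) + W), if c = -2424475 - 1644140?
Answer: 347597/21669 ≈ 16.041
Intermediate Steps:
w(H, C) = C*H
c = -4068615
W = -111384 (W = -1224*91 = -111384)
(w(-756, 1515) + c)/(-579*(936 - 567) + W) = (1515*(-756) - 4068615)/(-579*(936 - 567) - 111384) = (-1145340 - 4068615)/(-579*369 - 111384) = -5213955/(-213651 - 111384) = -5213955/(-325035) = -5213955*(-1/325035) = 347597/21669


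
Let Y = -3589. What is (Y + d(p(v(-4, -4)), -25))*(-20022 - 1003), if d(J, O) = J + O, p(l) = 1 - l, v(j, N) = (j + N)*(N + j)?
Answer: 77308925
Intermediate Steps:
v(j, N) = (N + j)² (v(j, N) = (N + j)*(N + j) = (N + j)²)
(Y + d(p(v(-4, -4)), -25))*(-20022 - 1003) = (-3589 + ((1 - (-4 - 4)²) - 25))*(-20022 - 1003) = (-3589 + ((1 - 1*(-8)²) - 25))*(-21025) = (-3589 + ((1 - 1*64) - 25))*(-21025) = (-3589 + ((1 - 64) - 25))*(-21025) = (-3589 + (-63 - 25))*(-21025) = (-3589 - 88)*(-21025) = -3677*(-21025) = 77308925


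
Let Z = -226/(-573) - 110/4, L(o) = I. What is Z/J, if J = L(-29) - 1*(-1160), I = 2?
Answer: -31063/1331652 ≈ -0.023327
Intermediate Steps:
L(o) = 2
J = 1162 (J = 2 - 1*(-1160) = 2 + 1160 = 1162)
Z = -31063/1146 (Z = -226*(-1/573) - 110*¼ = 226/573 - 55/2 = -31063/1146 ≈ -27.106)
Z/J = -31063/1146/1162 = (1/1162)*(-31063/1146) = -31063/1331652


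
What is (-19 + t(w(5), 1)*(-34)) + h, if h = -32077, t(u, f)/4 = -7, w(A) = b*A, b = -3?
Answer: -31144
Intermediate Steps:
w(A) = -3*A
t(u, f) = -28 (t(u, f) = 4*(-7) = -28)
(-19 + t(w(5), 1)*(-34)) + h = (-19 - 28*(-34)) - 32077 = (-19 + 952) - 32077 = 933 - 32077 = -31144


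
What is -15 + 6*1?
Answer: -9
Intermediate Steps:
-15 + 6*1 = -15 + 6 = -9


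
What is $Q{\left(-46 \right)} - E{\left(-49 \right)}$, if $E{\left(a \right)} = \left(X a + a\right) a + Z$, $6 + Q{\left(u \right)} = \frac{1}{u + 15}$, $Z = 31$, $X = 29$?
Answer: $- \frac{2234078}{31} \approx -72067.0$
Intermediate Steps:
$Q{\left(u \right)} = -6 + \frac{1}{15 + u}$ ($Q{\left(u \right)} = -6 + \frac{1}{u + 15} = -6 + \frac{1}{15 + u}$)
$E{\left(a \right)} = 31 + 30 a^{2}$ ($E{\left(a \right)} = \left(29 a + a\right) a + 31 = 30 a a + 31 = 30 a^{2} + 31 = 31 + 30 a^{2}$)
$Q{\left(-46 \right)} - E{\left(-49 \right)} = \frac{-89 - -276}{15 - 46} - \left(31 + 30 \left(-49\right)^{2}\right) = \frac{-89 + 276}{-31} - \left(31 + 30 \cdot 2401\right) = \left(- \frac{1}{31}\right) 187 - \left(31 + 72030\right) = - \frac{187}{31} - 72061 = - \frac{2234078}{31}$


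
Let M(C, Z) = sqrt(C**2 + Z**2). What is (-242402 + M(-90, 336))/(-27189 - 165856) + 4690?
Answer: 905623452/193045 - 6*sqrt(3361)/193045 ≈ 4691.3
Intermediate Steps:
(-242402 + M(-90, 336))/(-27189 - 165856) + 4690 = (-242402 + sqrt((-90)**2 + 336**2))/(-27189 - 165856) + 4690 = (-242402 + sqrt(8100 + 112896))/(-193045) + 4690 = (-242402 + sqrt(120996))*(-1/193045) + 4690 = (-242402 + 6*sqrt(3361))*(-1/193045) + 4690 = (242402/193045 - 6*sqrt(3361)/193045) + 4690 = 905623452/193045 - 6*sqrt(3361)/193045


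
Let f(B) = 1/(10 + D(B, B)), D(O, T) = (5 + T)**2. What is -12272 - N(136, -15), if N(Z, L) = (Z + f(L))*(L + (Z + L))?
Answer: -1467893/55 ≈ -26689.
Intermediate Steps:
f(B) = 1/(10 + (5 + B)**2)
N(Z, L) = (Z + 1/(10 + (5 + L)**2))*(Z + 2*L) (N(Z, L) = (Z + 1/(10 + (5 + L)**2))*(L + (Z + L)) = (Z + 1/(10 + (5 + L)**2))*(L + (L + Z)) = (Z + 1/(10 + (5 + L)**2))*(Z + 2*L))
-12272 - N(136, -15) = -12272 - (136 + 2*(-15) + 136*(10 + (5 - 15)**2)*(136 + 2*(-15)))/(10 + (5 - 15)**2) = -12272 - (136 - 30 + 136*(10 + (-10)**2)*(136 - 30))/(10 + (-10)**2) = -12272 - (136 - 30 + 136*(10 + 100)*106)/(10 + 100) = -12272 - (136 - 30 + 136*110*106)/110 = -12272 - (136 - 30 + 1585760)/110 = -12272 - 1585866/110 = -12272 - 1*792933/55 = -12272 - 792933/55 = -1467893/55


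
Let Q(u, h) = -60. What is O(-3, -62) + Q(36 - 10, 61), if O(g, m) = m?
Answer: -122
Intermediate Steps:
O(-3, -62) + Q(36 - 10, 61) = -62 - 60 = -122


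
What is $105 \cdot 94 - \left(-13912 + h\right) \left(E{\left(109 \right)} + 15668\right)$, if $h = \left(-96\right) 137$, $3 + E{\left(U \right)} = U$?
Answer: $426917406$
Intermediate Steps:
$E{\left(U \right)} = -3 + U$
$h = -13152$
$105 \cdot 94 - \left(-13912 + h\right) \left(E{\left(109 \right)} + 15668\right) = 105 \cdot 94 - \left(-13912 - 13152\right) \left(\left(-3 + 109\right) + 15668\right) = 9870 - - 27064 \left(106 + 15668\right) = 9870 - \left(-27064\right) 15774 = 9870 - -426907536 = 9870 + 426907536 = 426917406$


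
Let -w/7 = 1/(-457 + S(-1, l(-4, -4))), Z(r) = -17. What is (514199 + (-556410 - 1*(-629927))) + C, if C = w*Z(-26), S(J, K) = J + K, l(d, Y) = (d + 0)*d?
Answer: 15280609/26 ≈ 5.8772e+5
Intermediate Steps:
l(d, Y) = d² (l(d, Y) = d*d = d²)
w = 7/442 (w = -7/(-457 + (-1 + (-4)²)) = -7/(-457 + (-1 + 16)) = -7/(-457 + 15) = -7/(-442) = -7*(-1/442) = 7/442 ≈ 0.015837)
C = -7/26 (C = (7/442)*(-17) = -7/26 ≈ -0.26923)
(514199 + (-556410 - 1*(-629927))) + C = (514199 + (-556410 - 1*(-629927))) - 7/26 = (514199 + (-556410 + 629927)) - 7/26 = (514199 + 73517) - 7/26 = 587716 - 7/26 = 15280609/26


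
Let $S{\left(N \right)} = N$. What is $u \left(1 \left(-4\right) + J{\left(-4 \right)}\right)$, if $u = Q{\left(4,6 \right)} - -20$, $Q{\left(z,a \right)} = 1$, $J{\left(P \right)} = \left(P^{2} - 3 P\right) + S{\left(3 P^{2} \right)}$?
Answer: $1512$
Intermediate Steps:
$J{\left(P \right)} = - 3 P + 4 P^{2}$ ($J{\left(P \right)} = \left(P^{2} - 3 P\right) + 3 P^{2} = - 3 P + 4 P^{2}$)
$u = 21$ ($u = 1 - -20 = 1 + 20 = 21$)
$u \left(1 \left(-4\right) + J{\left(-4 \right)}\right) = 21 \left(1 \left(-4\right) - 4 \left(-3 + 4 \left(-4\right)\right)\right) = 21 \left(-4 - 4 \left(-3 - 16\right)\right) = 21 \left(-4 - -76\right) = 21 \left(-4 + 76\right) = 21 \cdot 72 = 1512$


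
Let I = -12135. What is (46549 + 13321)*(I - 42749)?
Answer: -3285905080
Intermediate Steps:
(46549 + 13321)*(I - 42749) = (46549 + 13321)*(-12135 - 42749) = 59870*(-54884) = -3285905080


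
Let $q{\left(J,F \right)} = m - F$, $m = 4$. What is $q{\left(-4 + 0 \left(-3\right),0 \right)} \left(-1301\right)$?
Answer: $-5204$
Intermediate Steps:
$q{\left(J,F \right)} = 4 - F$
$q{\left(-4 + 0 \left(-3\right),0 \right)} \left(-1301\right) = \left(4 - 0\right) \left(-1301\right) = \left(4 + 0\right) \left(-1301\right) = 4 \left(-1301\right) = -5204$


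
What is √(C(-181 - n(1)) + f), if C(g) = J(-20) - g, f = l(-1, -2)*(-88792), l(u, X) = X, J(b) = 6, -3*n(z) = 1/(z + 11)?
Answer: √6399755/6 ≈ 421.63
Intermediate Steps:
n(z) = -1/(3*(11 + z)) (n(z) = -1/(3*(z + 11)) = -1/(3*(11 + z)))
f = 177584 (f = -2*(-88792) = 177584)
C(g) = 6 - g
√(C(-181 - n(1)) + f) = √((6 - (-181 - (-1)/(33 + 3*1))) + 177584) = √((6 - (-181 - (-1)/(33 + 3))) + 177584) = √((6 - (-181 - (-1)/36)) + 177584) = √((6 - (-181 - 1*(-1/36))) + 177584) = √((6 - (-181 + 1/36)) + 177584) = √((6 - 1*(-6515/36)) + 177584) = √((6 + 6515/36) + 177584) = √(6731/36 + 177584) = √(6399755/36) = √6399755/6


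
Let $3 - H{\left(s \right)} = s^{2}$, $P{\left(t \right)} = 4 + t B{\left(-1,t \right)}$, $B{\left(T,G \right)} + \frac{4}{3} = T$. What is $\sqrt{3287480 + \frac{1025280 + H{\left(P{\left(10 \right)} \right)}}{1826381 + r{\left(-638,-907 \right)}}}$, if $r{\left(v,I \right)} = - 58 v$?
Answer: $\frac{\sqrt{102733217929277946455}}{5590155} \approx 1813.1$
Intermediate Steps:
$B{\left(T,G \right)} = - \frac{4}{3} + T$
$P{\left(t \right)} = 4 - \frac{7 t}{3}$ ($P{\left(t \right)} = 4 + t \left(- \frac{4}{3} - 1\right) = 4 + t \left(- \frac{7}{3}\right) = 4 - \frac{7 t}{3}$)
$H{\left(s \right)} = 3 - s^{2}$
$\sqrt{3287480 + \frac{1025280 + H{\left(P{\left(10 \right)} \right)}}{1826381 + r{\left(-638,-907 \right)}}} = \sqrt{3287480 + \frac{1025280 + \left(3 - \left(4 - \frac{70}{3}\right)^{2}\right)}{1826381 - -37004}} = \sqrt{3287480 + \frac{1025280 + \left(3 - \left(4 - \frac{70}{3}\right)^{2}\right)}{1826381 + 37004}} = \sqrt{3287480 + \frac{1025280 + \left(3 - \left(- \frac{58}{3}\right)^{2}\right)}{1863385}} = \sqrt{3287480 + \left(1025280 + \left(3 - \frac{3364}{9}\right)\right) \frac{1}{1863385}} = \sqrt{3287480 + \left(1025280 - \frac{3337}{9}\right) \frac{1}{1863385}} = \sqrt{3287480 + \frac{9224183}{9} \cdot \frac{1}{1863385}} = \sqrt{3287480 + \frac{9224183}{16770465}} = \sqrt{\frac{55132577502383}{16770465}} = \frac{\sqrt{102733217929277946455}}{5590155}$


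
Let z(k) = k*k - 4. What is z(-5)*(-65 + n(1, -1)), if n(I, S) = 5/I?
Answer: -1260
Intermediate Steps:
z(k) = -4 + k**2 (z(k) = k**2 - 4 = -4 + k**2)
z(-5)*(-65 + n(1, -1)) = (-4 + (-5)**2)*(-65 + 5/1) = (-4 + 25)*(-65 + 5*1) = 21*(-65 + 5) = 21*(-60) = -1260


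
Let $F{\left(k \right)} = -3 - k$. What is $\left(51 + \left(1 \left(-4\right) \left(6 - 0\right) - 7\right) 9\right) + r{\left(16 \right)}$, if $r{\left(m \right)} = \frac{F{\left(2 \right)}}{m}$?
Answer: $- \frac{3653}{16} \approx -228.31$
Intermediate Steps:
$r{\left(m \right)} = - \frac{5}{m}$ ($r{\left(m \right)} = \frac{-3 - 2}{m} = - \frac{5}{m}$)
$\left(51 + \left(1 \left(-4\right) \left(6 - 0\right) - 7\right) 9\right) + r{\left(16 \right)} = \left(51 + \left(1 \left(-4\right) \left(6 - 0\right) - 7\right) 9\right) - \frac{5}{16} = \left(51 + \left(- 4 \left(6 + 0\right) - 7\right) 9\right) - \frac{5}{16} = \left(51 + \left(\left(-4\right) 6 - 7\right) 9\right) - \frac{5}{16} = \left(51 + \left(-24 - 7\right) 9\right) - \frac{5}{16} = \left(51 - 279\right) - \frac{5}{16} = -228 - \frac{5}{16} = - \frac{3653}{16}$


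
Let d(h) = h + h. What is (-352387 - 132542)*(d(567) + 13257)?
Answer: -6978613239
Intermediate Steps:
d(h) = 2*h
(-352387 - 132542)*(d(567) + 13257) = (-352387 - 132542)*(2*567 + 13257) = -484929*(1134 + 13257) = -484929*14391 = -6978613239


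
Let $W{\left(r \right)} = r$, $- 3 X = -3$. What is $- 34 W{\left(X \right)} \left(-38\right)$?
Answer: $1292$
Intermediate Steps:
$X = 1$ ($X = \left(- \frac{1}{3}\right) \left(-3\right) = 1$)
$- 34 W{\left(X \right)} \left(-38\right) = \left(-34\right) 1 \left(-38\right) = \left(-34\right) \left(-38\right) = 1292$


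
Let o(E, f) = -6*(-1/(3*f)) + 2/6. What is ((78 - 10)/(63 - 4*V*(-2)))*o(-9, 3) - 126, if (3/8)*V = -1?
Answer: -15546/125 ≈ -124.37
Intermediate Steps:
V = -8/3 (V = (8/3)*(-1) = -8/3 ≈ -2.6667)
o(E, f) = ⅓ + 2/f (o(E, f) = -6*(-1/(3*f)) + 2*(⅙) = -(-2)/f + ⅓ = 2/f + ⅓ = ⅓ + 2/f)
((78 - 10)/(63 - 4*V*(-2)))*o(-9, 3) - 126 = ((78 - 10)/(63 - 4*(-8/3)*(-2)))*((⅓)*(6 + 3)/3) - 126 = (68/(63 + (32/3)*(-2)))*((⅓)*(⅓)*9) - 126 = (68/(63 - 64/3))*1 - 126 = (68/(125/3))*1 - 126 = (68*(3/125))*1 - 126 = (204/125)*1 - 126 = 204/125 - 126 = -15546/125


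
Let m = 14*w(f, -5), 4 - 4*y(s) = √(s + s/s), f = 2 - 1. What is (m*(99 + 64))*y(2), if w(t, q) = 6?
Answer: 13692 - 3423*√3 ≈ 7763.2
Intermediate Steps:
f = 1
y(s) = 1 - √(1 + s)/4 (y(s) = 1 - √(s + s/s)/4 = 1 - √(s + 1)/4 = 1 - √(1 + s)/4)
m = 84 (m = 14*6 = 84)
(m*(99 + 64))*y(2) = (84*(99 + 64))*(1 - √(1 + 2)/4) = (84*163)*(1 - √3/4) = 13692*(1 - √3/4) = 13692 - 3423*√3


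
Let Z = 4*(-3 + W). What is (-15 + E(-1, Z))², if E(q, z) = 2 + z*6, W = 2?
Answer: 1369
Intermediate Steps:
Z = -4 (Z = 4*(-3 + 2) = 4*(-1) = -4)
E(q, z) = 2 + 6*z
(-15 + E(-1, Z))² = (-15 + (2 + 6*(-4)))² = (-15 + (2 - 24))² = (-15 - 22)² = (-37)² = 1369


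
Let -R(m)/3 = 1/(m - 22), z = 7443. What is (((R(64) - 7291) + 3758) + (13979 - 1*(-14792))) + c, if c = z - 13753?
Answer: 264991/14 ≈ 18928.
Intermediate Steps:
R(m) = -3/(-22 + m) (R(m) = -3/(m - 22) = -3/(-22 + m))
c = -6310 (c = 7443 - 13753 = -6310)
(((R(64) - 7291) + 3758) + (13979 - 1*(-14792))) + c = (((-3/(-22 + 64) - 7291) + 3758) + (13979 - 1*(-14792))) - 6310 = (((-3/42 - 7291) + 3758) + (13979 + 14792)) - 6310 = (((-3*1/42 - 7291) + 3758) + 28771) - 6310 = (((-1/14 - 7291) + 3758) + 28771) - 6310 = ((-102075/14 + 3758) + 28771) - 6310 = (-49463/14 + 28771) - 6310 = 353331/14 - 6310 = 264991/14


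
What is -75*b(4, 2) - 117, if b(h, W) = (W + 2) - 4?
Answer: -117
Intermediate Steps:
b(h, W) = -2 + W (b(h, W) = (2 + W) - 4 = -2 + W)
-75*b(4, 2) - 117 = -75*(-2 + 2) - 117 = -75*0 - 117 = 0 - 117 = -117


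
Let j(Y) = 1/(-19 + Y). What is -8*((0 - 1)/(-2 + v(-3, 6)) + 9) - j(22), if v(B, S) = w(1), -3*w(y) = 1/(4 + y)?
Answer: -7087/93 ≈ -76.204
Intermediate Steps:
w(y) = -1/(3*(4 + y))
v(B, S) = -1/15 (v(B, S) = -1/(12 + 3*1) = -1/(12 + 3) = -1/15)
-8*((0 - 1)/(-2 + v(-3, 6)) + 9) - j(22) = -8*((0 - 1)/(-2 - 1/15) + 9) - 1/(-19 + 22) = -8*(-1/(-31/15) + 9) - 1/3 = -8*(-1*(-15/31) + 9) - 1*⅓ = -8*(15/31 + 9) - ⅓ = -8*294/31 - ⅓ = -2352/31 - ⅓ = -7087/93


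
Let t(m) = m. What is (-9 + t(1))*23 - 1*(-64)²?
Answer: -4280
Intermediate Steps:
(-9 + t(1))*23 - 1*(-64)² = (-9 + 1)*23 - 1*(-64)² = -8*23 - 1*4096 = -184 - 4096 = -4280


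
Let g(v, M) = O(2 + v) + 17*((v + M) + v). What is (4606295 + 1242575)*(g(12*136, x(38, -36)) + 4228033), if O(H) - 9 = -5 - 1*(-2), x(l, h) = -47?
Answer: 25049119317360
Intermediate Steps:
O(H) = 6 (O(H) = 9 + (-5 - 1*(-2)) = 9 + (-5 + 2) = 9 - 3 = 6)
g(v, M) = 6 + 17*M + 34*v (g(v, M) = 6 + 17*((v + M) + v) = 6 + 17*((M + v) + v) = 6 + 17*(M + 2*v) = 6 + (17*M + 34*v) = 6 + 17*M + 34*v)
(4606295 + 1242575)*(g(12*136, x(38, -36)) + 4228033) = (4606295 + 1242575)*((6 + 17*(-47) + 34*(12*136)) + 4228033) = 5848870*((6 - 799 + 34*1632) + 4228033) = 5848870*((6 - 799 + 55488) + 4228033) = 5848870*(54695 + 4228033) = 5848870*4282728 = 25049119317360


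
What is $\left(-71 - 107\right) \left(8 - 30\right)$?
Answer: $3916$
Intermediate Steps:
$\left(-71 - 107\right) \left(8 - 30\right) = - 178 \left(8 - 30\right) = \left(-178\right) \left(-22\right) = 3916$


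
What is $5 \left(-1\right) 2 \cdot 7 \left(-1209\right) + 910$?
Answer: $85540$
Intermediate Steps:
$5 \left(-1\right) 2 \cdot 7 \left(-1209\right) + 910 = \left(-5\right) 2 \cdot 7 \left(-1209\right) + 910 = \left(-10\right) 7 \left(-1209\right) + 910 = \left(-70\right) \left(-1209\right) + 910 = 84630 + 910 = 85540$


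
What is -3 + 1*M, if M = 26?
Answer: 23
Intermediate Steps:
-3 + 1*M = -3 + 1*26 = -3 + 26 = 23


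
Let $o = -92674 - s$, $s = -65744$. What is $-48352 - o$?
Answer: $-21422$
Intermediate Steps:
$o = -26930$ ($o = -92674 - -65744 = -92674 + 65744 = -26930$)
$-48352 - o = -48352 - -26930 = -48352 + 26930 = -21422$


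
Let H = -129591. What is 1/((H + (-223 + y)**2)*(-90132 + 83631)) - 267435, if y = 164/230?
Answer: -1843560876037246385/6893491413006 ≈ -2.6744e+5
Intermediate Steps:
y = 82/115 (y = 164*(1/230) = 82/115 ≈ 0.71304)
1/((H + (-223 + y)**2)*(-90132 + 83631)) - 267435 = 1/((-129591 + (-223 + 82/115)**2)*(-90132 + 83631)) - 267435 = 1/((-129591 + (-25563/115)**2)*(-6501)) - 267435 = 1/((-129591 + 653466969/13225)*(-6501)) - 267435 = 1/(-1060374006/13225*(-6501)) - 267435 = 1/(6893491413006/13225) - 267435 = 13225/6893491413006 - 267435 = -1843560876037246385/6893491413006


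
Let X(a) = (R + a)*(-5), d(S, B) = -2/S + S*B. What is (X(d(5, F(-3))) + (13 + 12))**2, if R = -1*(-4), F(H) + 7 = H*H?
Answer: 1849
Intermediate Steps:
F(H) = -7 + H**2 (F(H) = -7 + H*H = -7 + H**2)
R = 4
d(S, B) = -2/S + B*S
X(a) = -20 - 5*a (X(a) = (4 + a)*(-5) = -20 - 5*a)
(X(d(5, F(-3))) + (13 + 12))**2 = ((-20 - 5*(-2/5 + (-7 + (-3)**2)*5)) + (13 + 12))**2 = ((-20 - 5*(-2*1/5 + (-7 + 9)*5)) + 25)**2 = ((-20 - 5*(-2/5 + 2*5)) + 25)**2 = ((-20 - 5*(-2/5 + 10)) + 25)**2 = ((-20 - 5*48/5) + 25)**2 = ((-20 - 48) + 25)**2 = (-68 + 25)**2 = (-43)**2 = 1849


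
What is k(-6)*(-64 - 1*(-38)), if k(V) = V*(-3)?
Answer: -468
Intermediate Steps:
k(V) = -3*V
k(-6)*(-64 - 1*(-38)) = (-3*(-6))*(-64 - 1*(-38)) = 18*(-64 + 38) = 18*(-26) = -468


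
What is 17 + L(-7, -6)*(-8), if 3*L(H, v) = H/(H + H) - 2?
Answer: 21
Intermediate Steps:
L(H, v) = -1/2 (L(H, v) = (H/(H + H) - 2)/3 = (H/((2*H)) - 2)/3 = ((1/(2*H))*H - 2)/3 = (1/2 - 2)/3 = (1/3)*(-3/2) = -1/2)
17 + L(-7, -6)*(-8) = 17 - 1/2*(-8) = 17 + 4 = 21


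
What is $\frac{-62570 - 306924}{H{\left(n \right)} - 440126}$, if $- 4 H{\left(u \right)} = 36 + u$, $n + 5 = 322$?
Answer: $\frac{1477976}{1760857} \approx 0.83935$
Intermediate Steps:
$n = 317$ ($n = -5 + 322 = 317$)
$H{\left(u \right)} = -9 - \frac{u}{4}$ ($H{\left(u \right)} = - \frac{36 + u}{4} = -9 - \frac{u}{4}$)
$\frac{-62570 - 306924}{H{\left(n \right)} - 440126} = \frac{-62570 - 306924}{\left(-9 - \frac{317}{4}\right) - 440126} = - \frac{369494}{\left(-9 - \frac{317}{4}\right) - 440126} = - \frac{369494}{- \frac{353}{4} - 440126} = - \frac{369494}{- \frac{1760857}{4}} = \left(-369494\right) \left(- \frac{4}{1760857}\right) = \frac{1477976}{1760857}$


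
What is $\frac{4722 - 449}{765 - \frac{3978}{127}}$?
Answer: $\frac{542671}{93177} \approx 5.8241$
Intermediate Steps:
$\frac{4722 - 449}{765 - \frac{3978}{127}} = \frac{4273}{765 - \frac{3978}{127}} = \frac{4273}{\frac{93177}{127}} = 4273 \cdot \frac{127}{93177} = \frac{542671}{93177}$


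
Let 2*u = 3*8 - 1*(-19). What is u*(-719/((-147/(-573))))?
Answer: -5905147/98 ≈ -60257.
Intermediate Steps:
u = 43/2 (u = (3*8 - 1*(-19))/2 = (24 + 19)/2 = (½)*43 = 43/2 ≈ 21.500)
u*(-719/((-147/(-573)))) = 43*(-719/((-147/(-573))))/2 = 43*(-719/((-147*(-1/573))))/2 = 43*(-719/49/191)/2 = 43*(-719*191/49)/2 = (43/2)*(-137329/49) = -5905147/98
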